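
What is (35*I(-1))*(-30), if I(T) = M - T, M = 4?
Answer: -5250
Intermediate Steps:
I(T) = 4 - T
(35*I(-1))*(-30) = (35*(4 - 1*(-1)))*(-30) = (35*(4 + 1))*(-30) = (35*5)*(-30) = 175*(-30) = -5250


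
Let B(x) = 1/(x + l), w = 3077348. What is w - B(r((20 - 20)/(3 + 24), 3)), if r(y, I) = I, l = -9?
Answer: 18464089/6 ≈ 3.0773e+6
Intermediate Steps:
B(x) = 1/(-9 + x) (B(x) = 1/(x - 9) = 1/(-9 + x))
w - B(r((20 - 20)/(3 + 24), 3)) = 3077348 - 1/(-9 + 3) = 3077348 - 1/(-6) = 3077348 - 1*(-⅙) = 3077348 + ⅙ = 18464089/6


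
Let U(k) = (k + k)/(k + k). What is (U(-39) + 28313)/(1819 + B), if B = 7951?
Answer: 14157/4885 ≈ 2.8981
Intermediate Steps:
U(k) = 1 (U(k) = (2*k)/((2*k)) = (2*k)*(1/(2*k)) = 1)
(U(-39) + 28313)/(1819 + B) = (1 + 28313)/(1819 + 7951) = 28314/9770 = 28314*(1/9770) = 14157/4885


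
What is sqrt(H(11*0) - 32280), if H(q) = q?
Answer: 2*I*sqrt(8070) ≈ 179.67*I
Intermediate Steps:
sqrt(H(11*0) - 32280) = sqrt(11*0 - 32280) = sqrt(0 - 32280) = sqrt(-32280) = 2*I*sqrt(8070)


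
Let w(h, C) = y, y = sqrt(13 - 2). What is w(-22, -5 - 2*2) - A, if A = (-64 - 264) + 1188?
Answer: -860 + sqrt(11) ≈ -856.68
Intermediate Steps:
y = sqrt(11) ≈ 3.3166
w(h, C) = sqrt(11)
A = 860 (A = -328 + 1188 = 860)
w(-22, -5 - 2*2) - A = sqrt(11) - 1*860 = sqrt(11) - 860 = -860 + sqrt(11)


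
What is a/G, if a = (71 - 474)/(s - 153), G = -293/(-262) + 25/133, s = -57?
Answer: 1003067/682785 ≈ 1.4691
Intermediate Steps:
G = 45519/34846 (G = -293*(-1/262) + 25*(1/133) = 293/262 + 25/133 = 45519/34846 ≈ 1.3063)
a = 403/210 (a = (71 - 474)/(-57 - 153) = -403/(-210) = -403*(-1/210) = 403/210 ≈ 1.9190)
a/G = 403/(210*(45519/34846)) = (403/210)*(34846/45519) = 1003067/682785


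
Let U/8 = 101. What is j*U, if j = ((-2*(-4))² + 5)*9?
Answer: 501768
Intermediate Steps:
U = 808 (U = 8*101 = 808)
j = 621 (j = (8² + 5)*9 = (64 + 5)*9 = 69*9 = 621)
j*U = 621*808 = 501768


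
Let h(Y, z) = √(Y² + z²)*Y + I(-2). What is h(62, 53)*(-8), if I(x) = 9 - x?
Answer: -88 - 496*√6653 ≈ -40545.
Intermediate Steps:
h(Y, z) = 11 + Y*√(Y² + z²) (h(Y, z) = √(Y² + z²)*Y + (9 - 1*(-2)) = Y*√(Y² + z²) + (9 + 2) = Y*√(Y² + z²) + 11 = 11 + Y*√(Y² + z²))
h(62, 53)*(-8) = (11 + 62*√(62² + 53²))*(-8) = (11 + 62*√(3844 + 2809))*(-8) = (11 + 62*√6653)*(-8) = -88 - 496*√6653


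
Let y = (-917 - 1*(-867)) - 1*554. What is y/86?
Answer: -302/43 ≈ -7.0233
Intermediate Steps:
y = -604 (y = (-917 + 867) - 554 = -50 - 554 = -604)
y/86 = -604/86 = -604*1/86 = -302/43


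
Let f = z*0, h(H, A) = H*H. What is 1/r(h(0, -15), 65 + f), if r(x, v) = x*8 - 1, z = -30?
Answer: -1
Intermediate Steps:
h(H, A) = H²
f = 0 (f = -30*0 = 0)
r(x, v) = -1 + 8*x (r(x, v) = 8*x - 1 = -1 + 8*x)
1/r(h(0, -15), 65 + f) = 1/(-1 + 8*0²) = 1/(-1 + 8*0) = 1/(-1 + 0) = 1/(-1) = -1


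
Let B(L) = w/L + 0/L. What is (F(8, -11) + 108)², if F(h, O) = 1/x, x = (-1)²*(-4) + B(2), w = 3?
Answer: 289444/25 ≈ 11578.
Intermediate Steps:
B(L) = 3/L (B(L) = 3/L + 0/L = 3/L + 0 = 3/L)
x = -5/2 (x = (-1)²*(-4) + 3/2 = 1*(-4) + 3*(½) = -4 + 3/2 = -5/2 ≈ -2.5000)
F(h, O) = -⅖ (F(h, O) = 1/(-5/2) = -⅖)
(F(8, -11) + 108)² = (-⅖ + 108)² = (538/5)² = 289444/25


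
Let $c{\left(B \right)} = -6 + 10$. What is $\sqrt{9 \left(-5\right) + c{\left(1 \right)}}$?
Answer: $i \sqrt{41} \approx 6.4031 i$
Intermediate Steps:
$c{\left(B \right)} = 4$
$\sqrt{9 \left(-5\right) + c{\left(1 \right)}} = \sqrt{9 \left(-5\right) + 4} = \sqrt{-45 + 4} = \sqrt{-41} = i \sqrt{41}$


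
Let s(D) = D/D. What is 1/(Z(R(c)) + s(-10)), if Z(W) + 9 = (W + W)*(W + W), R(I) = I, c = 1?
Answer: -¼ ≈ -0.25000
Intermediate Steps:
s(D) = 1
Z(W) = -9 + 4*W² (Z(W) = -9 + (W + W)*(W + W) = -9 + (2*W)*(2*W) = -9 + 4*W²)
1/(Z(R(c)) + s(-10)) = 1/((-9 + 4*1²) + 1) = 1/((-9 + 4*1) + 1) = 1/((-9 + 4) + 1) = 1/(-5 + 1) = 1/(-4) = -¼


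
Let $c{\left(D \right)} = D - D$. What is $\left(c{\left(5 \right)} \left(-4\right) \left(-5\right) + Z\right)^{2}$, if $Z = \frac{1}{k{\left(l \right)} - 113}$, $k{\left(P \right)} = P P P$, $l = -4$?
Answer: $\frac{1}{31329} \approx 3.1919 \cdot 10^{-5}$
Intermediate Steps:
$c{\left(D \right)} = 0$
$k{\left(P \right)} = P^{3}$ ($k{\left(P \right)} = P^{2} P = P^{3}$)
$Z = - \frac{1}{177}$ ($Z = \frac{1}{\left(-4\right)^{3} - 113} = \frac{1}{-64 - 113} = \frac{1}{-177} = - \frac{1}{177} \approx -0.0056497$)
$\left(c{\left(5 \right)} \left(-4\right) \left(-5\right) + Z\right)^{2} = \left(0 \left(-4\right) \left(-5\right) - \frac{1}{177}\right)^{2} = \left(0 \left(-5\right) - \frac{1}{177}\right)^{2} = \left(0 - \frac{1}{177}\right)^{2} = \left(- \frac{1}{177}\right)^{2} = \frac{1}{31329}$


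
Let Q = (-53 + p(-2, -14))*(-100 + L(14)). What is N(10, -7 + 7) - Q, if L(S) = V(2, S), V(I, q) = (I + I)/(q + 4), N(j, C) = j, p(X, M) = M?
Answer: -60076/9 ≈ -6675.1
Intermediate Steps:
V(I, q) = 2*I/(4 + q) (V(I, q) = (2*I)/(4 + q) = 2*I/(4 + q))
L(S) = 4/(4 + S) (L(S) = 2*2/(4 + S) = 4/(4 + S))
Q = 60166/9 (Q = (-53 - 14)*(-100 + 4/(4 + 14)) = -67*(-100 + 4/18) = -67*(-100 + 4*(1/18)) = -67*(-100 + 2/9) = -67*(-898/9) = 60166/9 ≈ 6685.1)
N(10, -7 + 7) - Q = 10 - 1*60166/9 = 10 - 60166/9 = -60076/9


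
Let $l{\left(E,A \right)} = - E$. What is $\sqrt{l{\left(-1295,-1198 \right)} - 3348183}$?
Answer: $2 i \sqrt{836722} \approx 1829.4 i$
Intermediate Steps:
$\sqrt{l{\left(-1295,-1198 \right)} - 3348183} = \sqrt{\left(-1\right) \left(-1295\right) - 3348183} = \sqrt{1295 - 3348183} = \sqrt{-3346888} = 2 i \sqrt{836722}$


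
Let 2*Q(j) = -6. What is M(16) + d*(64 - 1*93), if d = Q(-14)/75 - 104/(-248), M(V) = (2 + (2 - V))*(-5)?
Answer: 37974/775 ≈ 48.999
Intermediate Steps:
M(V) = -20 + 5*V (M(V) = (4 - V)*(-5) = -20 + 5*V)
Q(j) = -3 (Q(j) = (½)*(-6) = -3)
d = 294/775 (d = -3/75 - 104/(-248) = -3*1/75 - 104*(-1/248) = -1/25 + 13/31 = 294/775 ≈ 0.37935)
M(16) + d*(64 - 1*93) = (-20 + 5*16) + 294*(64 - 1*93)/775 = (-20 + 80) + 294*(64 - 93)/775 = 60 + (294/775)*(-29) = 60 - 8526/775 = 37974/775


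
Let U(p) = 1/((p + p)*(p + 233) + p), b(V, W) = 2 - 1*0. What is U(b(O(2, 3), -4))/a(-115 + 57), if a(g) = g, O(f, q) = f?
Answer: -1/54636 ≈ -1.8303e-5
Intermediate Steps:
b(V, W) = 2 (b(V, W) = 2 + 0 = 2)
U(p) = 1/(p + 2*p*(233 + p)) (U(p) = 1/((2*p)*(233 + p) + p) = 1/(2*p*(233 + p) + p) = 1/(p + 2*p*(233 + p)))
U(b(O(2, 3), -4))/a(-115 + 57) = (1/(2*(467 + 2*2)))/(-115 + 57) = (1/(2*(467 + 4)))/(-58) = ((½)/471)*(-1/58) = ((½)*(1/471))*(-1/58) = (1/942)*(-1/58) = -1/54636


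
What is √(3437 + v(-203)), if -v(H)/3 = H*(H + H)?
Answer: I*√243817 ≈ 493.78*I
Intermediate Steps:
v(H) = -6*H² (v(H) = -3*H*(H + H) = -3*H*2*H = -6*H²)
√(3437 + v(-203)) = √(3437 - 6*(-203)²) = √(3437 - 6*41209) = √(3437 - 247254) = √(-243817) = I*√243817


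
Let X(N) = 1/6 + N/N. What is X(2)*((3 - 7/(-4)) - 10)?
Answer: -49/8 ≈ -6.1250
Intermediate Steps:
X(N) = 7/6 (X(N) = 1*(⅙) + 1 = ⅙ + 1 = 7/6)
X(2)*((3 - 7/(-4)) - 10) = 7*((3 - 7/(-4)) - 10)/6 = 7*((3 - 7*(-¼)) - 10)/6 = 7*((3 + 7/4) - 10)/6 = 7*(19/4 - 10)/6 = (7/6)*(-21/4) = -49/8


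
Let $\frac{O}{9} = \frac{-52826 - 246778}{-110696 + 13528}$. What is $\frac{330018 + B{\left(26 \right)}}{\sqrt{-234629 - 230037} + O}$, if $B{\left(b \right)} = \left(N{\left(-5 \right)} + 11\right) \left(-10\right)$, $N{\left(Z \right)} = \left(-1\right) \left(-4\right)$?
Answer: $\frac{771676980438672}{39236345268815} - \frac{27807931964736 i \sqrt{464666}}{39236345268815} \approx 19.667 - 483.12 i$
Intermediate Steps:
$N{\left(Z \right)} = 4$
$B{\left(b \right)} = -150$ ($B{\left(b \right)} = \left(4 + 11\right) \left(-10\right) = 15 \left(-10\right) = -150$)
$O = \frac{674109}{24292}$ ($O = 9 \frac{-52826 - 246778}{-110696 + 13528} = 9 \left(- \frac{299604}{-97168}\right) = 9 \left(\left(-299604\right) \left(- \frac{1}{97168}\right)\right) = 9 \cdot \frac{74901}{24292} = \frac{674109}{24292} \approx 27.75$)
$\frac{330018 + B{\left(26 \right)}}{\sqrt{-234629 - 230037} + O} = \frac{330018 - 150}{\sqrt{-234629 - 230037} + \frac{674109}{24292}} = \frac{329868}{\sqrt{-464666} + \frac{674109}{24292}} = \frac{329868}{i \sqrt{464666} + \frac{674109}{24292}} = \frac{329868}{\frac{674109}{24292} + i \sqrt{464666}}$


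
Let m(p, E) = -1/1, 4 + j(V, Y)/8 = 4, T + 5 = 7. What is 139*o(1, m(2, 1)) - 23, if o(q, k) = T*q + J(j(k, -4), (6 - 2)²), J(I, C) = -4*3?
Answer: -1413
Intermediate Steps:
T = 2 (T = -5 + 7 = 2)
j(V, Y) = 0 (j(V, Y) = -32 + 8*4 = -32 + 32 = 0)
m(p, E) = -1 (m(p, E) = -1*1 = -1)
J(I, C) = -12
o(q, k) = -12 + 2*q (o(q, k) = 2*q - 12 = -12 + 2*q)
139*o(1, m(2, 1)) - 23 = 139*(-12 + 2*1) - 23 = 139*(-12 + 2) - 23 = 139*(-10) - 23 = -1390 - 23 = -1413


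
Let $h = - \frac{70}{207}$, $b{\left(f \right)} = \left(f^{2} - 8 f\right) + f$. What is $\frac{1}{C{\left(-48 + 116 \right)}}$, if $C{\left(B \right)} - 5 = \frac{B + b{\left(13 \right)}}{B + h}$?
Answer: $\frac{7003}{50126} \approx 0.13971$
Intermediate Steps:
$b{\left(f \right)} = f^{2} - 7 f$
$h = - \frac{70}{207}$ ($h = \left(-70\right) \frac{1}{207} = - \frac{70}{207} \approx -0.33816$)
$C{\left(B \right)} = 5 + \frac{78 + B}{- \frac{70}{207} + B}$ ($C{\left(B \right)} = 5 + \frac{B + 13 \left(-7 + 13\right)}{B - \frac{70}{207}} = 5 + \frac{B + 13 \cdot 6}{- \frac{70}{207} + B} = 5 + \frac{B + 78}{- \frac{70}{207} + B} = 5 + \frac{78 + B}{- \frac{70}{207} + B}$)
$\frac{1}{C{\left(-48 + 116 \right)}} = \frac{1}{2 \frac{1}{-70 + 207 \left(-48 + 116\right)} \left(7898 + 621 \left(-48 + 116\right)\right)} = \frac{1}{2 \frac{1}{-70 + 207 \cdot 68} \left(7898 + 621 \cdot 68\right)} = \frac{1}{2 \frac{1}{-70 + 14076} \left(7898 + 42228\right)} = \frac{1}{2 \cdot \frac{1}{14006} \cdot 50126} = \frac{1}{\frac{50126}{7003}} = \frac{7003}{50126}$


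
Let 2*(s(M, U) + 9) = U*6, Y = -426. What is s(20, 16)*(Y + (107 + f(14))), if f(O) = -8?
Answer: -12753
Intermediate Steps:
s(M, U) = -9 + 3*U (s(M, U) = -9 + (U*6)/2 = -9 + (6*U)/2 = -9 + 3*U)
s(20, 16)*(Y + (107 + f(14))) = (-9 + 3*16)*(-426 + (107 - 8)) = (-9 + 48)*(-426 + 99) = 39*(-327) = -12753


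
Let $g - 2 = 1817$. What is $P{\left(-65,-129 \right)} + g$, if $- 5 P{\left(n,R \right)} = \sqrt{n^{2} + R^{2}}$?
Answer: $1819 - \frac{\sqrt{20866}}{5} \approx 1790.1$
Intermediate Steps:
$g = 1819$ ($g = 2 + 1817 = 1819$)
$P{\left(n,R \right)} = - \frac{\sqrt{R^{2} + n^{2}}}{5}$ ($P{\left(n,R \right)} = - \frac{\sqrt{n^{2} + R^{2}}}{5} = - \frac{\sqrt{R^{2} + n^{2}}}{5}$)
$P{\left(-65,-129 \right)} + g = - \frac{\sqrt{\left(-129\right)^{2} + \left(-65\right)^{2}}}{5} + 1819 = - \frac{\sqrt{16641 + 4225}}{5} + 1819 = - \frac{\sqrt{20866}}{5} + 1819 = 1819 - \frac{\sqrt{20866}}{5}$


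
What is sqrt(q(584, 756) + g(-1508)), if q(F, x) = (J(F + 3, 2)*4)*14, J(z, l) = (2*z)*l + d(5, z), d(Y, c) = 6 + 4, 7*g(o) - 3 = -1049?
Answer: sqrt(6463030)/7 ≈ 363.18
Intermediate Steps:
g(o) = -1046/7 (g(o) = 3/7 + (1/7)*(-1049) = 3/7 - 1049/7 = -1046/7)
d(Y, c) = 10
J(z, l) = 10 + 2*l*z (J(z, l) = (2*z)*l + 10 = 2*l*z + 10 = 10 + 2*l*z)
q(F, x) = 1232 + 224*F (q(F, x) = ((10 + 2*2*(F + 3))*4)*14 = ((10 + 2*2*(3 + F))*4)*14 = ((10 + (12 + 4*F))*4)*14 = ((22 + 4*F)*4)*14 = (88 + 16*F)*14 = 1232 + 224*F)
sqrt(q(584, 756) + g(-1508)) = sqrt((1232 + 224*584) - 1046/7) = sqrt((1232 + 130816) - 1046/7) = sqrt(132048 - 1046/7) = sqrt(923290/7) = sqrt(6463030)/7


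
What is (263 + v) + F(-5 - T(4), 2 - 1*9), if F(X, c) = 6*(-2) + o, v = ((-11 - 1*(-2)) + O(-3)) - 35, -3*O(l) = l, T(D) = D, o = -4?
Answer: 204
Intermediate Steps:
O(l) = -l/3
v = -43 (v = ((-11 - 1*(-2)) - 1/3*(-3)) - 35 = ((-11 + 2) + 1) - 35 = (-9 + 1) - 35 = -8 - 35 = -43)
F(X, c) = -16 (F(X, c) = 6*(-2) - 4 = -12 - 4 = -16)
(263 + v) + F(-5 - T(4), 2 - 1*9) = (263 - 43) - 16 = 220 - 16 = 204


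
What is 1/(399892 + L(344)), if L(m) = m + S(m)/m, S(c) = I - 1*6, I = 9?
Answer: 344/137681187 ≈ 2.4985e-6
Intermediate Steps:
S(c) = 3 (S(c) = 9 - 1*6 = 9 - 6 = 3)
L(m) = m + 3/m
1/(399892 + L(344)) = 1/(399892 + (344 + 3/344)) = 1/(399892 + 118339/344) = 1/(137681187/344) = 344/137681187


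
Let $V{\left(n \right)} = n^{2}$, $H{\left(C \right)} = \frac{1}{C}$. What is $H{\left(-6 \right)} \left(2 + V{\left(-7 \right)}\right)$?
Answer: $- \frac{17}{2} \approx -8.5$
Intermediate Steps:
$H{\left(-6 \right)} \left(2 + V{\left(-7 \right)}\right) = \frac{2 + \left(-7\right)^{2}}{-6} = - \frac{2 + 49}{6} = \left(- \frac{1}{6}\right) 51 = - \frac{17}{2}$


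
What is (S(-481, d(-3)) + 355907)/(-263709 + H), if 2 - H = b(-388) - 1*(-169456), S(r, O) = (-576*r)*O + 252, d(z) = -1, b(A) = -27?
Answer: -79103/433136 ≈ -0.18263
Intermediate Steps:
S(r, O) = 252 - 576*O*r (S(r, O) = -576*O*r + 252 = 252 - 576*O*r)
H = -169427 (H = 2 - (-27 - 1*(-169456)) = 2 - (-27 + 169456) = 2 - 1*169429 = 2 - 169429 = -169427)
(S(-481, d(-3)) + 355907)/(-263709 + H) = ((252 - 576*(-1)*(-481)) + 355907)/(-263709 - 169427) = ((252 - 277056) + 355907)/(-433136) = (-276804 + 355907)*(-1/433136) = 79103*(-1/433136) = -79103/433136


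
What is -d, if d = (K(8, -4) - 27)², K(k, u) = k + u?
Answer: -529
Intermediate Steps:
d = 529 (d = ((8 - 4) - 27)² = (4 - 27)² = (-23)² = 529)
-d = -1*529 = -529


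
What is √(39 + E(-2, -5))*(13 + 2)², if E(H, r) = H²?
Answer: 225*√43 ≈ 1475.4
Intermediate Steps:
√(39 + E(-2, -5))*(13 + 2)² = √(39 + (-2)²)*(13 + 2)² = √(39 + 4)*15² = √43*225 = 225*√43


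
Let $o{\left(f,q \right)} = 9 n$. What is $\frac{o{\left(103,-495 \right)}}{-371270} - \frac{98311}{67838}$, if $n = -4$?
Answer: $- \frac{18248741401}{12593107130} \approx -1.4491$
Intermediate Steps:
$o{\left(f,q \right)} = -36$ ($o{\left(f,q \right)} = 9 \left(-4\right) = -36$)
$\frac{o{\left(103,-495 \right)}}{-371270} - \frac{98311}{67838} = - \frac{36}{-371270} - \frac{98311}{67838} = \left(-36\right) \left(- \frac{1}{371270}\right) - \frac{98311}{67838} = \frac{18}{185635} - \frac{98311}{67838} = - \frac{18248741401}{12593107130}$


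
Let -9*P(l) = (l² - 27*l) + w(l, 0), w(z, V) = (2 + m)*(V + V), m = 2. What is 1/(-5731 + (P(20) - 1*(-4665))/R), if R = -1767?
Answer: -15903/91182218 ≈ -0.00017441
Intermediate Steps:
w(z, V) = 8*V (w(z, V) = (2 + 2)*(V + V) = 4*(2*V) = 8*V)
P(l) = 3*l - l²/9 (P(l) = -((l² - 27*l) + 8*0)/9 = -((l² - 27*l) + 0)/9 = -(l² - 27*l)/9 = 3*l - l²/9)
1/(-5731 + (P(20) - 1*(-4665))/R) = 1/(-5731 + ((⅑)*20*(27 - 1*20) - 1*(-4665))/(-1767)) = 1/(-5731 + ((⅑)*20*(27 - 20) + 4665)*(-1/1767)) = 1/(-5731 + ((⅑)*20*7 + 4665)*(-1/1767)) = 1/(-5731 + (140/9 + 4665)*(-1/1767)) = 1/(-5731 + (42125/9)*(-1/1767)) = 1/(-5731 - 42125/15903) = 1/(-91182218/15903) = -15903/91182218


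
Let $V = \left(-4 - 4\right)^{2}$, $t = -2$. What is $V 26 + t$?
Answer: $1662$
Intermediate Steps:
$V = 64$ ($V = \left(-8\right)^{2} = 64$)
$V 26 + t = 64 \cdot 26 - 2 = 1664 - 2 = 1662$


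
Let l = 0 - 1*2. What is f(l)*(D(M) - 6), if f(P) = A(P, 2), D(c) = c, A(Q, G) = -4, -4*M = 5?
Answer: 29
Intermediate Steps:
M = -5/4 (M = -¼*5 = -5/4 ≈ -1.2500)
l = -2 (l = 0 - 2 = -2)
f(P) = -4
f(l)*(D(M) - 6) = -4*(-5/4 - 6) = -4*(-29/4) = 29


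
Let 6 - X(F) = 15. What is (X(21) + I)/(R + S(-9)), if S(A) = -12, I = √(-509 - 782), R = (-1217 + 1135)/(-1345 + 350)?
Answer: 8955/11858 - 995*I*√1291/11858 ≈ 0.75519 - 3.0149*I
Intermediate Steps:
R = 82/995 (R = -82/(-995) = -82*(-1/995) = 82/995 ≈ 0.082412)
X(F) = -9 (X(F) = 6 - 1*15 = 6 - 15 = -9)
I = I*√1291 (I = √(-1291) = I*√1291 ≈ 35.93*I)
(X(21) + I)/(R + S(-9)) = (-9 + I*√1291)/(82/995 - 12) = (-9 + I*√1291)/(-11858/995) = (-9 + I*√1291)*(-995/11858) = 8955/11858 - 995*I*√1291/11858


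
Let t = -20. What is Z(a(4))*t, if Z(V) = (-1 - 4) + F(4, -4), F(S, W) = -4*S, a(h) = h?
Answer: 420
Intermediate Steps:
Z(V) = -21 (Z(V) = (-1 - 4) - 4*4 = -5 - 16 = -21)
Z(a(4))*t = -21*(-20) = 420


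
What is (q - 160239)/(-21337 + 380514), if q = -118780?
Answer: -21463/27629 ≈ -0.77683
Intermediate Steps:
(q - 160239)/(-21337 + 380514) = (-118780 - 160239)/(-21337 + 380514) = -279019/359177 = -279019*1/359177 = -21463/27629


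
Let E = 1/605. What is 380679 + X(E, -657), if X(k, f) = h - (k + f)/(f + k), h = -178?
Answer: 380500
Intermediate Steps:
E = 1/605 ≈ 0.0016529
X(k, f) = -179 (X(k, f) = -178 - (k + f)/(f + k) = -178 - (f + k)/(f + k) = -178 - 1*1 = -178 - 1 = -179)
380679 + X(E, -657) = 380679 - 179 = 380500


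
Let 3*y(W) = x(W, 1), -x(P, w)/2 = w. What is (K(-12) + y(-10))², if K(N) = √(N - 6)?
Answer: (2 - 9*I*√2)²/9 ≈ -17.556 - 5.6569*I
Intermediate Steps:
x(P, w) = -2*w
y(W) = -⅔ (y(W) = (-2*1)/3 = (⅓)*(-2) = -⅔)
K(N) = √(-6 + N)
(K(-12) + y(-10))² = (√(-6 - 12) - ⅔)² = (√(-18) - ⅔)² = (3*I*√2 - ⅔)² = (-⅔ + 3*I*√2)²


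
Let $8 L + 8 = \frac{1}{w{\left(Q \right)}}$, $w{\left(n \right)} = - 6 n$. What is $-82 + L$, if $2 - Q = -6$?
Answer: $- \frac{31873}{384} \approx -83.003$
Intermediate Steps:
$Q = 8$ ($Q = 2 - -6 = 2 + 6 = 8$)
$L = - \frac{385}{384}$ ($L = -1 + \frac{1}{8 \left(\left(-6\right) 8\right)} = -1 + \frac{1}{8 \left(-48\right)} = -1 + \frac{1}{8} \left(- \frac{1}{48}\right) = -1 - \frac{1}{384} = - \frac{385}{384} \approx -1.0026$)
$-82 + L = -82 - \frac{385}{384} = - \frac{31873}{384}$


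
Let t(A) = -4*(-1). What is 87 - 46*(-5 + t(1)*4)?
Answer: -419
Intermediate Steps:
t(A) = 4
87 - 46*(-5 + t(1)*4) = 87 - 46*(-5 + 4*4) = 87 - 46*(-5 + 16) = 87 - 46*11 = 87 - 506 = -419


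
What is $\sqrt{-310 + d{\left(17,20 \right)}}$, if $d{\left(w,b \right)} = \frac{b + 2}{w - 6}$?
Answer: $2 i \sqrt{77} \approx 17.55 i$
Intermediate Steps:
$d{\left(w,b \right)} = \frac{2 + b}{-6 + w}$
$\sqrt{-310 + d{\left(17,20 \right)}} = \sqrt{-310 + \frac{2 + 20}{-6 + 17}} = \sqrt{-310 + \frac{1}{11} \cdot 22} = \sqrt{-310 + 2} = \sqrt{-308} = 2 i \sqrt{77}$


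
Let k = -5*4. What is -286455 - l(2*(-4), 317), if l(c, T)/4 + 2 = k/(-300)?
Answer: -4296709/15 ≈ -2.8645e+5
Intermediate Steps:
k = -20
l(c, T) = -116/15 (l(c, T) = -8 + 4*(-20/(-300)) = -8 + 4*(-20*(-1/300)) = -8 + 4*(1/15) = -8 + 4/15 = -116/15)
-286455 - l(2*(-4), 317) = -286455 - 1*(-116/15) = -286455 + 116/15 = -4296709/15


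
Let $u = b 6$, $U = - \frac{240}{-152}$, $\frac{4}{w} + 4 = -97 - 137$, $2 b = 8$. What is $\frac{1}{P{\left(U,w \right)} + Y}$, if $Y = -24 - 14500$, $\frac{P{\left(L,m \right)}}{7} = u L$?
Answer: $- \frac{19}{270916} \approx -7.0132 \cdot 10^{-5}$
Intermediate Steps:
$b = 4$ ($b = \frac{1}{2} \cdot 8 = 4$)
$w = - \frac{2}{119}$ ($w = \frac{4}{-4 - 234} = \frac{4}{-238} = 4 \left(- \frac{1}{238}\right) = - \frac{2}{119} \approx -0.016807$)
$U = \frac{30}{19}$ ($U = \left(-240\right) \left(- \frac{1}{152}\right) = \frac{30}{19} \approx 1.5789$)
$u = 24$ ($u = 4 \cdot 6 = 24$)
$P{\left(L,m \right)} = 168 L$ ($P{\left(L,m \right)} = 7 \cdot 24 L = 168 L$)
$Y = -14524$ ($Y = -24 - 14500 = -14524$)
$\frac{1}{P{\left(U,w \right)} + Y} = \frac{1}{168 \cdot \frac{30}{19} - 14524} = \frac{1}{\frac{5040}{19} - 14524} = \frac{1}{- \frac{270916}{19}} = - \frac{19}{270916}$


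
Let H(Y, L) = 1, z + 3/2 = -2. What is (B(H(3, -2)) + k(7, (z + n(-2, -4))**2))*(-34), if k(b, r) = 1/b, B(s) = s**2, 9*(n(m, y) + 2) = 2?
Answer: -272/7 ≈ -38.857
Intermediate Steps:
z = -7/2 (z = -3/2 - 2 = -7/2 ≈ -3.5000)
n(m, y) = -16/9 (n(m, y) = -2 + (1/9)*2 = -2 + 2/9 = -16/9)
(B(H(3, -2)) + k(7, (z + n(-2, -4))**2))*(-34) = (1**2 + 1/7)*(-34) = (1 + 1/7)*(-34) = (8/7)*(-34) = -272/7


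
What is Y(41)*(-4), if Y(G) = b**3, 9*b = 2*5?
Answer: -4000/729 ≈ -5.4870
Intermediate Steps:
b = 10/9 (b = (2*5)/9 = (1/9)*10 = 10/9 ≈ 1.1111)
Y(G) = 1000/729 (Y(G) = (10/9)**3 = 1000/729)
Y(41)*(-4) = (1000/729)*(-4) = -4000/729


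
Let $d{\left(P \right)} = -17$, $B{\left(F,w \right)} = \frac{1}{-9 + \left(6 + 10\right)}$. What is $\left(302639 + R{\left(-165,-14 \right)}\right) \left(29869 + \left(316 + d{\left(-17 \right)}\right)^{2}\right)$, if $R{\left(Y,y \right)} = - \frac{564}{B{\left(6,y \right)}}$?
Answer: $35624875570$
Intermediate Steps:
$B{\left(F,w \right)} = \frac{1}{7}$ ($B{\left(F,w \right)} = \frac{1}{-9 + 16} = \frac{1}{7}$)
$R{\left(Y,y \right)} = -3948$ ($R{\left(Y,y \right)} = - 564 \frac{1}{\frac{1}{7}} = \left(-564\right) 7 = -3948$)
$\left(302639 + R{\left(-165,-14 \right)}\right) \left(29869 + \left(316 + d{\left(-17 \right)}\right)^{2}\right) = \left(302639 - 3948\right) \left(29869 + \left(316 - 17\right)^{2}\right) = 298691 \left(29869 + 299^{2}\right) = 298691 \left(29869 + 89401\right) = 298691 \cdot 119270 = 35624875570$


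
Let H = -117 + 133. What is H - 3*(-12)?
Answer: 52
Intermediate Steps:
H = 16
H - 3*(-12) = 16 - 3*(-12) = 16 + 36 = 52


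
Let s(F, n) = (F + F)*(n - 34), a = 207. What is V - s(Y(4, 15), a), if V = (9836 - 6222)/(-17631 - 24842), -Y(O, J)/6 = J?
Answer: 1322605606/42473 ≈ 31140.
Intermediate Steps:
Y(O, J) = -6*J
s(F, n) = 2*F*(-34 + n) (s(F, n) = (2*F)*(-34 + n) = 2*F*(-34 + n))
V = -3614/42473 (V = 3614/(-42473) = 3614*(-1/42473) = -3614/42473 ≈ -0.085089)
V - s(Y(4, 15), a) = -3614/42473 - 2*(-6*15)*(-34 + 207) = -3614/42473 - 2*(-90)*173 = -3614/42473 - 1*(-31140) = -3614/42473 + 31140 = 1322605606/42473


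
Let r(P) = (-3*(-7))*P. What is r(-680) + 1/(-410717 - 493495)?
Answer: -12912147361/904212 ≈ -14280.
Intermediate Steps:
r(P) = 21*P
r(-680) + 1/(-410717 - 493495) = 21*(-680) + 1/(-410717 - 493495) = -14280 + 1/(-904212) = -14280 - 1/904212 = -12912147361/904212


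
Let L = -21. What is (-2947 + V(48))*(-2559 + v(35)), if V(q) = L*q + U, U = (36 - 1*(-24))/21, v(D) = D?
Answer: 69826460/7 ≈ 9.9752e+6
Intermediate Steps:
U = 20/7 (U = (36 + 24)*(1/21) = 60*(1/21) = 20/7 ≈ 2.8571)
V(q) = 20/7 - 21*q (V(q) = -21*q + 20/7 = 20/7 - 21*q)
(-2947 + V(48))*(-2559 + v(35)) = (-2947 + (20/7 - 21*48))*(-2559 + 35) = (-2947 + (20/7 - 1008))*(-2524) = (-2947 - 7036/7)*(-2524) = -27665/7*(-2524) = 69826460/7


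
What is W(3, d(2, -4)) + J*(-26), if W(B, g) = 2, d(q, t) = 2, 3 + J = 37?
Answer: -882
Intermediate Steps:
J = 34 (J = -3 + 37 = 34)
W(3, d(2, -4)) + J*(-26) = 2 + 34*(-26) = 2 - 884 = -882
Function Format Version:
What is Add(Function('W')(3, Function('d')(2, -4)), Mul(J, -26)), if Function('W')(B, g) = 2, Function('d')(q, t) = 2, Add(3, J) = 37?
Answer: -882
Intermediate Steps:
J = 34 (J = Add(-3, 37) = 34)
Add(Function('W')(3, Function('d')(2, -4)), Mul(J, -26)) = Add(2, Mul(34, -26)) = Add(2, -884) = -882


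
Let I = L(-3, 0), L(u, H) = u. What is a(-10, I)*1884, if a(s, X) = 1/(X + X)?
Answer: -314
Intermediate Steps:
I = -3
a(s, X) = 1/(2*X)
a(-10, I)*1884 = ((1/2)/(-3))*1884 = ((1/2)*(-1/3))*1884 = -1/6*1884 = -314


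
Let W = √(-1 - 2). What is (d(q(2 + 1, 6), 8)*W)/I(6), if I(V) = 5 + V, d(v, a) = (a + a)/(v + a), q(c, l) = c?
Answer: 16*I*√3/121 ≈ 0.22903*I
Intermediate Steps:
d(v, a) = 2*a/(a + v) (d(v, a) = (2*a)/(a + v) = 2*a/(a + v))
W = I*√3 (W = √(-3) = I*√3 ≈ 1.732*I)
(d(q(2 + 1, 6), 8)*W)/I(6) = ((2*8/(8 + (2 + 1)))*(I*√3))/(5 + 6) = ((2*8/(8 + 3))*(I*√3))/11 = ((2*8/11)*(I*√3))*(1/11) = ((2*8*(1/11))*(I*√3))*(1/11) = (16*(I*√3)/11)*(1/11) = (16*I*√3/11)*(1/11) = 16*I*√3/121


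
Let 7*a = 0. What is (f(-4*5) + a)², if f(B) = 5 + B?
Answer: 225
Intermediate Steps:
a = 0 (a = (⅐)*0 = 0)
(f(-4*5) + a)² = ((5 - 4*5) + 0)² = ((5 - 20) + 0)² = (-15 + 0)² = (-15)² = 225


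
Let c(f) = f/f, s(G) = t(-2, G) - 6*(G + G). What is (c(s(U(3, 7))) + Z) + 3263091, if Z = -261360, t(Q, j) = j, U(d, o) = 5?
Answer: 3001732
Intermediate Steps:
s(G) = -11*G (s(G) = G - 6*(G + G) = G - 6*2*G = G - 12*G = -11*G)
c(f) = 1
(c(s(U(3, 7))) + Z) + 3263091 = (1 - 261360) + 3263091 = -261359 + 3263091 = 3001732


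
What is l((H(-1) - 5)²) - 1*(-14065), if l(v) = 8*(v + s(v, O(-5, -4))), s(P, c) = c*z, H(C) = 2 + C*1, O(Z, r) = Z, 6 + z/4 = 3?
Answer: 14673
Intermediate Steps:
z = -12 (z = -24 + 4*3 = -24 + 12 = -12)
H(C) = 2 + C
s(P, c) = -12*c (s(P, c) = c*(-12) = -12*c)
l(v) = 480 + 8*v (l(v) = 8*(v - 12*(-5)) = 8*(v + 60) = 8*(60 + v) = 480 + 8*v)
l((H(-1) - 5)²) - 1*(-14065) = (480 + 8*((2 - 1) - 5)²) - 1*(-14065) = (480 + 8*(1 - 5)²) + 14065 = (480 + 8*(-4)²) + 14065 = (480 + 8*16) + 14065 = (480 + 128) + 14065 = 608 + 14065 = 14673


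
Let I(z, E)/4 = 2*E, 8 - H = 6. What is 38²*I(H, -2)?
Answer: -23104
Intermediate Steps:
H = 2 (H = 8 - 1*6 = 8 - 6 = 2)
I(z, E) = 8*E (I(z, E) = 4*(2*E) = 8*E)
38²*I(H, -2) = 38²*(8*(-2)) = 1444*(-16) = -23104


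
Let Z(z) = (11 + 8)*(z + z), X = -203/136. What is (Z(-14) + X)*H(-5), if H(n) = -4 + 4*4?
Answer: -217665/34 ≈ -6401.9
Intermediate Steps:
X = -203/136 (X = -203*1/136 = -203/136 ≈ -1.4926)
H(n) = 12 (H(n) = -4 + 16 = 12)
Z(z) = 38*z (Z(z) = 19*(2*z) = 38*z)
(Z(-14) + X)*H(-5) = (38*(-14) - 203/136)*12 = (-532 - 203/136)*12 = -72555/136*12 = -217665/34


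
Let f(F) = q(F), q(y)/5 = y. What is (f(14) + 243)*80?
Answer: 25040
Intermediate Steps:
q(y) = 5*y
f(F) = 5*F
(f(14) + 243)*80 = (5*14 + 243)*80 = (70 + 243)*80 = 313*80 = 25040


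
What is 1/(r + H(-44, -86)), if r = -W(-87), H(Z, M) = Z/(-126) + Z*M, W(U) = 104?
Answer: 63/231862 ≈ 0.00027171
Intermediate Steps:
H(Z, M) = -Z/126 + M*Z
r = -104 (r = -1*104 = -104)
1/(r + H(-44, -86)) = 1/(-104 - 44*(-1/126 - 86)) = 1/(-104 - 44*(-10837/126)) = 1/(-104 + 238414/63) = 1/(231862/63) = 63/231862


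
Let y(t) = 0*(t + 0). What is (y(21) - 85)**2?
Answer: 7225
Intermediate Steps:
y(t) = 0 (y(t) = 0*t = 0)
(y(21) - 85)**2 = (0 - 85)**2 = (-85)**2 = 7225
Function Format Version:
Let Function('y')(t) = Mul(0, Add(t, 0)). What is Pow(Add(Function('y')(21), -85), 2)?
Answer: 7225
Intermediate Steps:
Function('y')(t) = 0 (Function('y')(t) = Mul(0, t) = 0)
Pow(Add(Function('y')(21), -85), 2) = Pow(Add(0, -85), 2) = Pow(-85, 2) = 7225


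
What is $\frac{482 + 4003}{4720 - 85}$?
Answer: $\frac{299}{309} \approx 0.96764$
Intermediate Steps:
$\frac{482 + 4003}{4720 - 85} = \frac{4485}{4635} = 4485 \cdot \frac{1}{4635} = \frac{299}{309}$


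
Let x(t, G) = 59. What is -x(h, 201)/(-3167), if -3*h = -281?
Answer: 59/3167 ≈ 0.018630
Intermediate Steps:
h = 281/3 (h = -1/3*(-281) = 281/3 ≈ 93.667)
-x(h, 201)/(-3167) = -1*59/(-3167) = -59*(-1/3167) = 59/3167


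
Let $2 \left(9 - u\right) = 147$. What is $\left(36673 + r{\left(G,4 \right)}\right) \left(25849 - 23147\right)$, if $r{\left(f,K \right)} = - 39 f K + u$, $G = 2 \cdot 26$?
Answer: $76997543$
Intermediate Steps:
$G = 52$
$u = - \frac{129}{2}$ ($u = 9 - \frac{147}{2} = - \frac{129}{2} \approx -64.5$)
$r{\left(f,K \right)} = - \frac{129}{2} - 39 K f$ ($r{\left(f,K \right)} = - 39 f K - \frac{129}{2} = - 39 K f - \frac{129}{2} = - \frac{129}{2} - 39 K f$)
$\left(36673 + r{\left(G,4 \right)}\right) \left(25849 - 23147\right) = \left(36673 - \left(\frac{129}{2} + 156 \cdot 52\right)\right) \left(25849 - 23147\right) = \left(36673 - \frac{16353}{2}\right) 2702 = \frac{56993}{2} \cdot 2702 = 76997543$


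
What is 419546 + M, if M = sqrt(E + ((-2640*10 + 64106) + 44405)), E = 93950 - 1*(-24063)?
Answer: 419546 + 6*sqrt(5559) ≈ 4.1999e+5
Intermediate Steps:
E = 118013 (E = 93950 + 24063 = 118013)
M = 6*sqrt(5559) (M = sqrt(118013 + ((-2640*10 + 64106) + 44405)) = sqrt(118013 + ((-26400 + 64106) + 44405)) = sqrt(118013 + (37706 + 44405)) = sqrt(118013 + 82111) = sqrt(200124) = 6*sqrt(5559) ≈ 447.35)
419546 + M = 419546 + 6*sqrt(5559)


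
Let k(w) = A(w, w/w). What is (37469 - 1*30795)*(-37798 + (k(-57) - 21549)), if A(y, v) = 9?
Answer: -396021812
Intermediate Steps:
k(w) = 9
(37469 - 1*30795)*(-37798 + (k(-57) - 21549)) = (37469 - 1*30795)*(-37798 + (9 - 21549)) = (37469 - 30795)*(-37798 - 21540) = 6674*(-59338) = -396021812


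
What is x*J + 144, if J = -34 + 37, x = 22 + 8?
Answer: 234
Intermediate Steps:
x = 30
J = 3
x*J + 144 = 30*3 + 144 = 90 + 144 = 234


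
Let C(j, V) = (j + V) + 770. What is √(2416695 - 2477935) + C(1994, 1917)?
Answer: 4681 + 2*I*√15310 ≈ 4681.0 + 247.47*I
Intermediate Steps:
C(j, V) = 770 + V + j (C(j, V) = (V + j) + 770 = 770 + V + j)
√(2416695 - 2477935) + C(1994, 1917) = √(2416695 - 2477935) + (770 + 1917 + 1994) = √(-61240) + 4681 = 2*I*√15310 + 4681 = 4681 + 2*I*√15310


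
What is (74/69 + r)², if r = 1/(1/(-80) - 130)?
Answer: 7209028836/6358627081 ≈ 1.1337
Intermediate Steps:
r = -80/10401 (r = 1/(-1/80 - 130) = 1/(-10401/80) = -80/10401 ≈ -0.0076916)
(74/69 + r)² = (74/69 - 80/10401)² = (84906/79741)² = 7209028836/6358627081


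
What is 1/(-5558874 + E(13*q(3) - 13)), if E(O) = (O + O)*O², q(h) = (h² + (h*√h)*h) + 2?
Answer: -15433693/215267626888228 + 10736739*√3/215267626888228 ≈ 1.4693e-8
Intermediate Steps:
q(h) = 2 + h² + h^(5/2) (q(h) = (h² + h^(3/2)*h) + 2 = (h² + h^(5/2)) + 2 = 2 + h² + h^(5/2))
E(O) = 2*O³ (E(O) = (2*O)*O² = 2*O³)
1/(-5558874 + E(13*q(3) - 13)) = 1/(-5558874 + 2*(13*(2 + 3² + 3^(5/2)) - 13)³) = 1/(-5558874 + 2*(13*(2 + 9 + 9*√3) - 13)³) = 1/(-5558874 + 2*(13*(11 + 9*√3) - 13)³) = 1/(-5558874 + 2*((143 + 117*√3) - 13)³) = 1/(-5558874 + 2*(130 + 117*√3)³)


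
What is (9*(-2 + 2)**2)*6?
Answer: 0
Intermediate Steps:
(9*(-2 + 2)**2)*6 = (9*0**2)*6 = (9*0)*6 = 0*6 = 0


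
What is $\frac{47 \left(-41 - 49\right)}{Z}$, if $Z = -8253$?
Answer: $\frac{470}{917} \approx 0.51254$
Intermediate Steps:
$\frac{47 \left(-41 - 49\right)}{Z} = \frac{47 \left(-41 - 49\right)}{-8253} = 47 \left(-90\right) \left(- \frac{1}{8253}\right) = \left(-4230\right) \left(- \frac{1}{8253}\right) = \frac{470}{917}$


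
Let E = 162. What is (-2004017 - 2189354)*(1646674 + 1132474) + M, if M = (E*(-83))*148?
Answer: -11654000617916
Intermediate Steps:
M = -1990008 (M = (162*(-83))*148 = -13446*148 = -1990008)
(-2004017 - 2189354)*(1646674 + 1132474) + M = (-2004017 - 2189354)*(1646674 + 1132474) - 1990008 = -4193371*2779148 - 1990008 = -11653998627908 - 1990008 = -11654000617916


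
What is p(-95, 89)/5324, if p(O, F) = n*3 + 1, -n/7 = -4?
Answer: 85/5324 ≈ 0.015965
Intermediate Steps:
n = 28 (n = -7*(-4) = 28)
p(O, F) = 85 (p(O, F) = 28*3 + 1 = 84 + 1 = 85)
p(-95, 89)/5324 = 85/5324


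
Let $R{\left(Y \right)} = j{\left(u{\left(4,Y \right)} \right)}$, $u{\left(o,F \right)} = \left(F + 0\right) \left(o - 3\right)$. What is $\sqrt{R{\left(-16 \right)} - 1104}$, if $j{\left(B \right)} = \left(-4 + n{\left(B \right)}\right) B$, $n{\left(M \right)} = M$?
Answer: $28 i \approx 28.0 i$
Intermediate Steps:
$u{\left(o,F \right)} = F \left(-3 + o\right)$
$j{\left(B \right)} = B \left(-4 + B\right)$ ($j{\left(B \right)} = \left(-4 + B\right) B = B \left(-4 + B\right)$)
$R{\left(Y \right)} = Y \left(-4 + Y\right)$ ($R{\left(Y \right)} = Y \left(-3 + 4\right) \left(-4 + Y \left(-3 + 4\right)\right) = Y 1 \left(-4 + Y 1\right) = Y \left(-4 + Y\right)$)
$\sqrt{R{\left(-16 \right)} - 1104} = \sqrt{- 16 \left(-4 - 16\right) - 1104} = \sqrt{\left(-16\right) \left(-20\right) - 1104} = \sqrt{320 - 1104} = \sqrt{-784} = 28 i$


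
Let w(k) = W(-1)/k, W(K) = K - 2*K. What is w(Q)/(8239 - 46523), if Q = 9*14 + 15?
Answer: -1/5398044 ≈ -1.8525e-7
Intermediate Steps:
W(K) = -K
Q = 141 (Q = 126 + 15 = 141)
w(k) = 1/k (w(k) = (-1*(-1))/k = 1/k)
w(Q)/(8239 - 46523) = 1/(141*(8239 - 46523)) = (1/141)/(-38284) = (1/141)*(-1/38284) = -1/5398044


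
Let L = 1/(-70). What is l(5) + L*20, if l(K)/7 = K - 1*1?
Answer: 194/7 ≈ 27.714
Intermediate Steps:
L = -1/70 ≈ -0.014286
l(K) = -7 + 7*K (l(K) = 7*(K - 1*1) = 7*(K - 1) = 7*(-1 + K) = -7 + 7*K)
l(5) + L*20 = (-7 + 7*5) - 1/70*20 = (-7 + 35) - 2/7 = 28 - 2/7 = 194/7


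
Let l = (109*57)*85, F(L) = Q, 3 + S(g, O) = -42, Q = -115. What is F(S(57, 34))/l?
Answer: -23/105621 ≈ -0.00021776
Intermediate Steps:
S(g, O) = -45 (S(g, O) = -3 - 42 = -45)
F(L) = -115
l = 528105 (l = 6213*85 = 528105)
F(S(57, 34))/l = -115/528105 = -115*1/528105 = -23/105621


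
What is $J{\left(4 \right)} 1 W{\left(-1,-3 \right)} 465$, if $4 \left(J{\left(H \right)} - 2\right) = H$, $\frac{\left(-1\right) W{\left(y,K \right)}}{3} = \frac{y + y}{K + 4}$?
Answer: $8370$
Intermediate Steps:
$W{\left(y,K \right)} = - \frac{6 y}{4 + K}$ ($W{\left(y,K \right)} = - 3 \frac{y + y}{K + 4} = - 3 \frac{2 y}{4 + K} = - \frac{6 y}{4 + K}$)
$J{\left(H \right)} = 2 + \frac{H}{4}$
$J{\left(4 \right)} 1 W{\left(-1,-3 \right)} 465 = \left(2 + \frac{1}{4} \cdot 4\right) 1 \left(\left(-6\right) \left(-1\right) \frac{1}{4 - 3}\right) 465 = \left(2 + 1\right) 1 \left(\left(-6\right) \left(-1\right) 1^{-1}\right) 465 = 3 \cdot 1 \left(\left(-6\right) \left(-1\right) 1\right) 465 = 3 \cdot 6 \cdot 465 = 18 \cdot 465 = 8370$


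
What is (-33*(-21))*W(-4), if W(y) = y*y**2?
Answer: -44352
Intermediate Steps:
W(y) = y**3
(-33*(-21))*W(-4) = -33*(-21)*(-4)**3 = 693*(-64) = -44352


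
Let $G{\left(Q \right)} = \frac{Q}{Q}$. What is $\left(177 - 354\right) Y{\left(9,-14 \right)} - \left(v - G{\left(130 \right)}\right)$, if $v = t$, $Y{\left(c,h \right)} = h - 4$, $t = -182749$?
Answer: $185936$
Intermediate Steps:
$Y{\left(c,h \right)} = -4 + h$
$v = -182749$
$G{\left(Q \right)} = 1$
$\left(177 - 354\right) Y{\left(9,-14 \right)} - \left(v - G{\left(130 \right)}\right) = \left(177 - 354\right) \left(-4 - 14\right) - \left(-182749 - 1\right) = \left(-177\right) \left(-18\right) - \left(-182749 - 1\right) = 3186 - -182750 = 3186 + 182750 = 185936$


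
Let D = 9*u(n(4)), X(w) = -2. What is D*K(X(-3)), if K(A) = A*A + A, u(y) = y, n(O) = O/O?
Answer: 18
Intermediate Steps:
n(O) = 1
K(A) = A + A**2 (K(A) = A**2 + A = A + A**2)
D = 9 (D = 9*1 = 9)
D*K(X(-3)) = 9*(-2*(1 - 2)) = 9*(-2*(-1)) = 9*2 = 18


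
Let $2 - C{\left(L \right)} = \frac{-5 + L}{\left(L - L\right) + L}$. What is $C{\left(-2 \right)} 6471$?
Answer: $- \frac{19413}{2} \approx -9706.5$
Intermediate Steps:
$C{\left(L \right)} = 2 - \frac{-5 + L}{L}$ ($C{\left(L \right)} = 2 - \frac{-5 + L}{\left(L - L\right) + L} = 2 - \frac{-5 + L}{0 + L} = 2 - \frac{-5 + L}{L}$)
$C{\left(-2 \right)} 6471 = \frac{5 - 2}{-2} \cdot 6471 = \left(- \frac{1}{2}\right) 3 \cdot 6471 = \left(- \frac{3}{2}\right) 6471 = - \frac{19413}{2}$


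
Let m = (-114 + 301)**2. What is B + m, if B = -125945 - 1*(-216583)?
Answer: 125607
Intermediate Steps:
m = 34969 (m = 187**2 = 34969)
B = 90638 (B = -125945 + 216583 = 90638)
B + m = 90638 + 34969 = 125607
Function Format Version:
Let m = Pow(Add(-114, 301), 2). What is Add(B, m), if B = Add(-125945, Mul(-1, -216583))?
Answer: 125607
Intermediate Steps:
m = 34969 (m = Pow(187, 2) = 34969)
B = 90638 (B = Add(-125945, 216583) = 90638)
Add(B, m) = Add(90638, 34969) = 125607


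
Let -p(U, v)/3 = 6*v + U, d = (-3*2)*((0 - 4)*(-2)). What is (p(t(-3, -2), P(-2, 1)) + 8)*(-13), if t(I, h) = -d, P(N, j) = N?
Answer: 1300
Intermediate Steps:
d = -48 (d = -(-24)*(-2) = -6*8 = -48)
t(I, h) = 48 (t(I, h) = -1*(-48) = 48)
p(U, v) = -18*v - 3*U (p(U, v) = -3*(6*v + U) = -3*(U + 6*v) = -18*v - 3*U)
(p(t(-3, -2), P(-2, 1)) + 8)*(-13) = ((-18*(-2) - 3*48) + 8)*(-13) = ((36 - 144) + 8)*(-13) = (-108 + 8)*(-13) = -100*(-13) = 1300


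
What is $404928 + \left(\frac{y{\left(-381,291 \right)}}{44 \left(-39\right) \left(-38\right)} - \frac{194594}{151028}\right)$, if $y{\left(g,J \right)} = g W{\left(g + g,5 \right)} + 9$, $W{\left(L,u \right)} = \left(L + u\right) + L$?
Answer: $\frac{41540628582834}{102585769} \approx 4.0494 \cdot 10^{5}$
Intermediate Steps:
$W{\left(L,u \right)} = u + 2 L$
$y{\left(g,J \right)} = 9 + g \left(5 + 4 g\right)$ ($y{\left(g,J \right)} = g \left(5 + 2 \left(g + g\right)\right) + 9 = g \left(5 + 2 \cdot 2 g\right) + 9 = g \left(5 + 4 g\right) + 9 = 9 + g \left(5 + 4 g\right)$)
$404928 + \left(\frac{y{\left(-381,291 \right)}}{44 \left(-39\right) \left(-38\right)} - \frac{194594}{151028}\right) = 404928 - \left(\frac{97297}{75514} - \frac{9 - 381 \left(5 + 4 \left(-381\right)\right)}{44 \left(-39\right) \left(-38\right)}\right) = 404928 - \left(\frac{97297}{75514} - \frac{9 - 381 \left(5 - 1524\right)}{\left(-1716\right) \left(-38\right)}\right) = 404928 - \left(\frac{97297}{75514} - \frac{9 - -578739}{65208}\right) = 404928 - \left(\frac{97297}{75514} - \left(9 + 578739\right) \frac{1}{65208}\right) = 404928 + \left(578748 \cdot \frac{1}{65208} - \frac{97297}{75514}\right) = 404928 + \left(\frac{48229}{5434} - \frac{97297}{75514}\right) = 404928 + \frac{778313202}{102585769} = \frac{41540628582834}{102585769}$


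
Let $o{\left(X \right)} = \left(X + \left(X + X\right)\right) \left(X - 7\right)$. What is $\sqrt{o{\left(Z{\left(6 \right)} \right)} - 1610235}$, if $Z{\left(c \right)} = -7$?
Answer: $i \sqrt{1609941} \approx 1268.8 i$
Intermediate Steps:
$o{\left(X \right)} = 3 X \left(-7 + X\right)$ ($o{\left(X \right)} = \left(X + 2 X\right) \left(-7 + X\right) = 3 X \left(-7 + X\right)$)
$\sqrt{o{\left(Z{\left(6 \right)} \right)} - 1610235} = \sqrt{3 \left(-7\right) \left(-7 - 7\right) - 1610235} = \sqrt{3 \left(-7\right) \left(-14\right) - 1610235} = \sqrt{294 - 1610235} = \sqrt{-1609941} = i \sqrt{1609941}$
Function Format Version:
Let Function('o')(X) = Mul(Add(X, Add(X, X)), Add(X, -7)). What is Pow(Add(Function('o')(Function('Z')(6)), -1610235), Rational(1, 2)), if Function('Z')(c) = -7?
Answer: Mul(I, Pow(1609941, Rational(1, 2))) ≈ Mul(1268.8, I)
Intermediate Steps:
Function('o')(X) = Mul(3, X, Add(-7, X)) (Function('o')(X) = Mul(Add(X, Mul(2, X)), Add(-7, X)) = Mul(Mul(3, X), Add(-7, X)) = Mul(3, X, Add(-7, X)))
Pow(Add(Function('o')(Function('Z')(6)), -1610235), Rational(1, 2)) = Pow(Add(Mul(3, -7, Add(-7, -7)), -1610235), Rational(1, 2)) = Pow(Add(Mul(3, -7, -14), -1610235), Rational(1, 2)) = Pow(Add(294, -1610235), Rational(1, 2)) = Pow(-1609941, Rational(1, 2)) = Mul(I, Pow(1609941, Rational(1, 2)))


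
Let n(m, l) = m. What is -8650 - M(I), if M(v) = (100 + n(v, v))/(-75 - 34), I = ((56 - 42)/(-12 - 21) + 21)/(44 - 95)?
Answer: -1586648929/183447 ≈ -8649.1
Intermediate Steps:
I = -679/1683 (I = (14/(-33) + 21)/(-51) = (14*(-1/33) + 21)*(-1/51) = (-14/33 + 21)*(-1/51) = (679/33)*(-1/51) = -679/1683 ≈ -0.40345)
M(v) = -100/109 - v/109 (M(v) = (100 + v)/(-75 - 34) = (100 + v)/(-109) = (100 + v)*(-1/109) = -100/109 - v/109)
-8650 - M(I) = -8650 - (-100/109 - 1/109*(-679/1683)) = -8650 - (-100/109 + 679/183447) = -8650 - 1*(-167621/183447) = -8650 + 167621/183447 = -1586648929/183447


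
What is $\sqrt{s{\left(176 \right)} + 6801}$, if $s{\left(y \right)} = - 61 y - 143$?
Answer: $i \sqrt{4078} \approx 63.859 i$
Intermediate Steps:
$s{\left(y \right)} = -143 - 61 y$
$\sqrt{s{\left(176 \right)} + 6801} = \sqrt{\left(-143 - 10736\right) + 6801} = \sqrt{-10879 + 6801} = \sqrt{-4078} = i \sqrt{4078}$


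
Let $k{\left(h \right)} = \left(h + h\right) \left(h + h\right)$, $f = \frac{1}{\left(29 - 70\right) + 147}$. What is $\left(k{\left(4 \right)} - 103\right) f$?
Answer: $- \frac{39}{106} \approx -0.36792$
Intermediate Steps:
$f = \frac{1}{106}$ ($f = \frac{1}{-41 + 147} = \frac{1}{106} \approx 0.009434$)
$k{\left(h \right)} = 4 h^{2}$ ($k{\left(h \right)} = 2 h 2 h = 4 h^{2}$)
$\left(k{\left(4 \right)} - 103\right) f = \left(4 \cdot 4^{2} - 103\right) \frac{1}{106} = \left(4 \cdot 16 - 103\right) \frac{1}{106} = \left(64 - 103\right) \frac{1}{106} = \left(-39\right) \frac{1}{106} = - \frac{39}{106}$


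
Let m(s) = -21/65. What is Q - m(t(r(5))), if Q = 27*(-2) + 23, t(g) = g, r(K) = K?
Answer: -1994/65 ≈ -30.677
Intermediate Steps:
Q = -31 (Q = -54 + 23 = -31)
m(s) = -21/65 (m(s) = -21*1/65 = -21/65)
Q - m(t(r(5))) = -31 - 1*(-21/65) = -31 + 21/65 = -1994/65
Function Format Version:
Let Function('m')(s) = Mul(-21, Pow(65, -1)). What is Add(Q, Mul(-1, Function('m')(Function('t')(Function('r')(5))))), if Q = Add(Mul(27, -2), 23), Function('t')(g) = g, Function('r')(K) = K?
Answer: Rational(-1994, 65) ≈ -30.677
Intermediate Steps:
Q = -31 (Q = Add(-54, 23) = -31)
Function('m')(s) = Rational(-21, 65) (Function('m')(s) = Mul(-21, Rational(1, 65)) = Rational(-21, 65))
Add(Q, Mul(-1, Function('m')(Function('t')(Function('r')(5))))) = Add(-31, Mul(-1, Rational(-21, 65))) = Add(-31, Rational(21, 65)) = Rational(-1994, 65)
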